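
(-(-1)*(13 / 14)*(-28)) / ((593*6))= -13 / 1779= -0.01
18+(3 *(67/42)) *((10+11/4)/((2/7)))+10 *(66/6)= 5465/16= 341.56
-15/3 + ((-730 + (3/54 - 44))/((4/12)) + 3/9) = -2326.50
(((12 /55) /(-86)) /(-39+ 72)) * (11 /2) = -1 /2365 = -0.00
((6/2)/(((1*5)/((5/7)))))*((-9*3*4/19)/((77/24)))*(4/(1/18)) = -559872/10241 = -54.67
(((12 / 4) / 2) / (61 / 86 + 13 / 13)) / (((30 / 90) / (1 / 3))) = 43 / 49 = 0.88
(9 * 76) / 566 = 342 / 283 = 1.21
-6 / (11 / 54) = -324 / 11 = -29.45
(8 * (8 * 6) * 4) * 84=129024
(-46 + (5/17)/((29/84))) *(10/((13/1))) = -222580/6409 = -34.73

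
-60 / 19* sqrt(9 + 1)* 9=-540* sqrt(10) / 19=-89.88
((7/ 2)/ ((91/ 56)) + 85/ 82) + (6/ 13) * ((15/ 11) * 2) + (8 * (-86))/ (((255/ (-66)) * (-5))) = -155312061/ 4983550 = -31.16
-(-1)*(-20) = -20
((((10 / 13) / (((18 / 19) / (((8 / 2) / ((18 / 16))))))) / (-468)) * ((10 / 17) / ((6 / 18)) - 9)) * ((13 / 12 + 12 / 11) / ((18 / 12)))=4471460 / 69115761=0.06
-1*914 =-914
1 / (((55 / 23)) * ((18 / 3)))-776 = -256057 / 330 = -775.93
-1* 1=-1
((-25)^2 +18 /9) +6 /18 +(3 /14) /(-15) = 131737 /210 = 627.32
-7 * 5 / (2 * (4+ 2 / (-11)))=-55 / 12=-4.58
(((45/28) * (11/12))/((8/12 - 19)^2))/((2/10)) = 27/1232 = 0.02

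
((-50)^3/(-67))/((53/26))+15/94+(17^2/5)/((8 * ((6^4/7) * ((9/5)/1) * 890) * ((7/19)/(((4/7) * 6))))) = 3700593175238227/4042619189280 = 915.39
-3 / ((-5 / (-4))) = -12 / 5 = -2.40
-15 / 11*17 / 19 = -255 / 209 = -1.22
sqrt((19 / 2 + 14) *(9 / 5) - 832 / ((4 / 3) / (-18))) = 3 *sqrt(125270) / 10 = 106.18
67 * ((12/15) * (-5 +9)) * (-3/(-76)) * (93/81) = 8308/855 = 9.72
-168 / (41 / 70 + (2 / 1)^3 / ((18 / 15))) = -35280 / 1523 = -23.16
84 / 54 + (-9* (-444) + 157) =37391 / 9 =4154.56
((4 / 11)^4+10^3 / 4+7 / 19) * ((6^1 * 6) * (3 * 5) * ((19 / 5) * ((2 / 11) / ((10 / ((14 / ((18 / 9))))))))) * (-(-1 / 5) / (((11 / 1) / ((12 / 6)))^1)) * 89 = 211631.30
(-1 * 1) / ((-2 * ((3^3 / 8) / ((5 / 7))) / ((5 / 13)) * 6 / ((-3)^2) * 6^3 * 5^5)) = 1 / 11056500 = 0.00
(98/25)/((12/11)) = 539/150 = 3.59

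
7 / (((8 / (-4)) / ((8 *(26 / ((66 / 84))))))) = -10192 / 11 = -926.55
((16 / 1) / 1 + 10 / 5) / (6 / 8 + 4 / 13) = 936 / 55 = 17.02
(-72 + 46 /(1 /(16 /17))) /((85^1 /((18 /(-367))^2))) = -0.00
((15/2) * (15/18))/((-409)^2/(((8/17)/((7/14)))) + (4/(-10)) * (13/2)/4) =0.00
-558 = -558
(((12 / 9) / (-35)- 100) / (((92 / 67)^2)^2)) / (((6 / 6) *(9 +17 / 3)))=-1.92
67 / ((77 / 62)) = 4154 / 77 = 53.95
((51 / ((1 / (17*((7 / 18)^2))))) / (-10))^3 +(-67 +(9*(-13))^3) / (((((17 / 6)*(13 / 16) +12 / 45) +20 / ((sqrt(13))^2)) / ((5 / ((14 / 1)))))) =-141528.49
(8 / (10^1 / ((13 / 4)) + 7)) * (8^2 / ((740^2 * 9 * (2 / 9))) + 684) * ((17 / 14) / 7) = 20694353368 / 219690275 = 94.20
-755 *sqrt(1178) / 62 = -417.95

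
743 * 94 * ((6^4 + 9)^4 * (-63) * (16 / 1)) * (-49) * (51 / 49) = 10413324983845237860000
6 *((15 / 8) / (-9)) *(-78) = 195 / 2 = 97.50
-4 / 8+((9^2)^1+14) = 189 / 2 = 94.50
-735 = -735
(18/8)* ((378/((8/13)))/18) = 76.78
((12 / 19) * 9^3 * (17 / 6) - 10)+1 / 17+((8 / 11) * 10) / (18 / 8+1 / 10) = 216700867 / 166991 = 1297.68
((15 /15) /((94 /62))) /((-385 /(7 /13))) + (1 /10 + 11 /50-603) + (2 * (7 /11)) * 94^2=1788313138 /168025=10643.14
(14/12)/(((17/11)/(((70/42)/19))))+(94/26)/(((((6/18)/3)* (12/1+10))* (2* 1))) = 1339771/1662804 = 0.81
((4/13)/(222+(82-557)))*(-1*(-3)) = -12/3289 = -0.00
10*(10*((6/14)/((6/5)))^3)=3125/686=4.56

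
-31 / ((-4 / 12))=93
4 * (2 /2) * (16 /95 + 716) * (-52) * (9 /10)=-63681696 /475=-134066.73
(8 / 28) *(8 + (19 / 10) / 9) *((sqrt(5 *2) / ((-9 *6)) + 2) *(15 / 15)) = 1478 / 315 - 739 *sqrt(10) / 17010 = 4.55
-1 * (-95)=95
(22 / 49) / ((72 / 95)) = 1045 / 1764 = 0.59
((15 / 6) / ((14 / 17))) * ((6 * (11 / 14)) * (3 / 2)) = 8415 / 392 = 21.47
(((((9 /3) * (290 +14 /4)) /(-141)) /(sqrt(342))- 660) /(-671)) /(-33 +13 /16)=-192 /6283- 2348 * sqrt(38) /925768635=-0.03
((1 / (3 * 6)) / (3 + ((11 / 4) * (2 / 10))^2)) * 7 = 1400 / 11889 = 0.12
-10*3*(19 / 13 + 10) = -4470 / 13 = -343.85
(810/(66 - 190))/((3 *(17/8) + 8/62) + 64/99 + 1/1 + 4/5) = -801900/1098763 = -0.73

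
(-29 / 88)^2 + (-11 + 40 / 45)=-697135 / 69696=-10.00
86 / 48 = 43 / 24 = 1.79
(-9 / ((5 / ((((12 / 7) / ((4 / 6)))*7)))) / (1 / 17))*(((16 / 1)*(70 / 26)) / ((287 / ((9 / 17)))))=-23328 / 533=-43.77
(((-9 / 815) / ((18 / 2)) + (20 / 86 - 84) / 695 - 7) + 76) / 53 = 335523492 / 258176515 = 1.30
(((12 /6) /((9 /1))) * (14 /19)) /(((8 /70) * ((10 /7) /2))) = 343 /171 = 2.01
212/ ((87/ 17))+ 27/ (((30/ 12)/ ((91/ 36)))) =59791/ 870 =68.73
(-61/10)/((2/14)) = -427/10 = -42.70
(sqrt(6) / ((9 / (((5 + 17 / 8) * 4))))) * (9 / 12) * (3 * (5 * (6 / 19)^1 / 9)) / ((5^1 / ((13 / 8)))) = 13 * sqrt(6) / 32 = 1.00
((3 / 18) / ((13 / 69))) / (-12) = -23 / 312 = -0.07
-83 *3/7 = -249/7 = -35.57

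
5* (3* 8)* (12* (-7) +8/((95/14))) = -188832/19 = -9938.53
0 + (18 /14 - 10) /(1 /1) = -61 /7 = -8.71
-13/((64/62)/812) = -81809/8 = -10226.12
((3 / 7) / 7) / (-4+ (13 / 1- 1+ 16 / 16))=0.01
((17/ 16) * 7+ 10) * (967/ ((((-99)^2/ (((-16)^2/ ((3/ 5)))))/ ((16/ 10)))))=3837056/ 3267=1174.49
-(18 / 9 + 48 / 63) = -58 / 21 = -2.76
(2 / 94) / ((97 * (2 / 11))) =11 / 9118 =0.00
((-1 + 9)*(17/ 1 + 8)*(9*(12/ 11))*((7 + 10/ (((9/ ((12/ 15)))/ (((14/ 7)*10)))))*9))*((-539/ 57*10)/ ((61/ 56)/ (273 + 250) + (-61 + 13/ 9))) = 207379424448000/ 298258561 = 695300.83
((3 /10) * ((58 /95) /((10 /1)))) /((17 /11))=957 /80750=0.01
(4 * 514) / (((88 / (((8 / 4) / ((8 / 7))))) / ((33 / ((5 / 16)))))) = 21588 / 5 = 4317.60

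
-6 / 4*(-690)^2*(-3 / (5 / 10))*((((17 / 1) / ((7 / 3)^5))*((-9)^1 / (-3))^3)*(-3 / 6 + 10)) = 270142587.45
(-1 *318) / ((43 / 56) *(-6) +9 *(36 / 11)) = -32648 / 2551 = -12.80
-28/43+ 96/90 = 268/645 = 0.42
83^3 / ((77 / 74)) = 42312238 / 77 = 549509.58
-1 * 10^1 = -10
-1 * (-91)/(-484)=-91/484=-0.19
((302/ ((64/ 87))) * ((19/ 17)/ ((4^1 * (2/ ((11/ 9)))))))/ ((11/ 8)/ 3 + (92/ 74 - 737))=-0.10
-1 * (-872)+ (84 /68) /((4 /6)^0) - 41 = 14148 /17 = 832.24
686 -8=678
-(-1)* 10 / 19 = 10 / 19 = 0.53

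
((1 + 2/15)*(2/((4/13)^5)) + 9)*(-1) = -6381101/7680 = -830.87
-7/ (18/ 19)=-133/ 18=-7.39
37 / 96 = 0.39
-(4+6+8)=-18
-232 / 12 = -58 / 3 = -19.33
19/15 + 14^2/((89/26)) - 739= -908434/1335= -680.47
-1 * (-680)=680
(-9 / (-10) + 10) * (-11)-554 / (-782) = -466039 / 3910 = -119.19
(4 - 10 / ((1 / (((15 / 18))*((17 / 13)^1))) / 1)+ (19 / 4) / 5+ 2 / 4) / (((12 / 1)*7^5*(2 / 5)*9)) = -607 / 80904096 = -0.00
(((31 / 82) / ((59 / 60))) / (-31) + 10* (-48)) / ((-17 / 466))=541095900 / 41123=13157.99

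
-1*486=-486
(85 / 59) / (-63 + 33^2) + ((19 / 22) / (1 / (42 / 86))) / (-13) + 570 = 106077939376 / 186111783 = 569.97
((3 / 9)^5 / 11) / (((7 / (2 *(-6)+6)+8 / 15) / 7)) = -70 / 16929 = -0.00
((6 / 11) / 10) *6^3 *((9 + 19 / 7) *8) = 425088 / 385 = 1104.12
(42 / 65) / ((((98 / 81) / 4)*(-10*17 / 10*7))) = -972 / 54145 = -0.02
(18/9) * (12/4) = 6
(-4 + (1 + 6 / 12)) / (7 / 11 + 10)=-0.24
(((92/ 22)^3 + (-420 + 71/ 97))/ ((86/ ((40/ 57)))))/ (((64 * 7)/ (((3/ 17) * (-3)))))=95761815/ 28690673968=0.00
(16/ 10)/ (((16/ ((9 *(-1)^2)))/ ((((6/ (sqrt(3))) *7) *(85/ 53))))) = 1071 *sqrt(3)/ 53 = 35.00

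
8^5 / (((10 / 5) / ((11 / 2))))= 90112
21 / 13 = 1.62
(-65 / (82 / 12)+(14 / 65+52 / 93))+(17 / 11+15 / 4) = -37537987 / 10905180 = -3.44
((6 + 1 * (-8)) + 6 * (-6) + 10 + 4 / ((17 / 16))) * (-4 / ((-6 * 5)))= -824 / 255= -3.23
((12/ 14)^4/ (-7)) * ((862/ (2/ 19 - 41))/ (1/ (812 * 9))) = 7386609024/ 621859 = 11878.27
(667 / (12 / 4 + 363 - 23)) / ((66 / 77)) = 667 / 294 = 2.27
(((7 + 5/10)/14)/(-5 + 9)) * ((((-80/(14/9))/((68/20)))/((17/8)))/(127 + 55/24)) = -324000/43941583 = -0.01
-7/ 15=-0.47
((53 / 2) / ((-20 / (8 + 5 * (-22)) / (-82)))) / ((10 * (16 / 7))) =-775761 / 1600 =-484.85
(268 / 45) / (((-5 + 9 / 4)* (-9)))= 1072 / 4455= 0.24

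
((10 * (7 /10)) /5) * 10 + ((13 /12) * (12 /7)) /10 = 14.19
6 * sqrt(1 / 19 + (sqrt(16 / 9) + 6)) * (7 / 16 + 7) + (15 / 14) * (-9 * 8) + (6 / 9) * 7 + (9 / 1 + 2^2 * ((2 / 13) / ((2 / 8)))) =-16657 / 273 + 119 * sqrt(23997) / 152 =60.26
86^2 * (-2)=-14792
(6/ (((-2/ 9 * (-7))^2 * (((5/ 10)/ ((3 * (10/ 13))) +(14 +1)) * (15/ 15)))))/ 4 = 3645/ 89474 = 0.04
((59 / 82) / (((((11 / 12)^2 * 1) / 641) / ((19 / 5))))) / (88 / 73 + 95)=1258918872 / 58068505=21.68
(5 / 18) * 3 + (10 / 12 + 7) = 26 / 3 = 8.67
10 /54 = 0.19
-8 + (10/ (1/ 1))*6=52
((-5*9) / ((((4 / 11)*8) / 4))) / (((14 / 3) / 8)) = -1485 / 14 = -106.07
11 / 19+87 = 1664 / 19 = 87.58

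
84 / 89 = 0.94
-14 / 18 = -7 / 9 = -0.78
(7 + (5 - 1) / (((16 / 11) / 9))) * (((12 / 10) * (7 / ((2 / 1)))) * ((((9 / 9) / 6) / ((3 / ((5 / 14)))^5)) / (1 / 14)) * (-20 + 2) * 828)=-1825625 / 16464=-110.89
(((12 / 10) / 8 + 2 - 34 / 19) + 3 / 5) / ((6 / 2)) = 73 / 228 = 0.32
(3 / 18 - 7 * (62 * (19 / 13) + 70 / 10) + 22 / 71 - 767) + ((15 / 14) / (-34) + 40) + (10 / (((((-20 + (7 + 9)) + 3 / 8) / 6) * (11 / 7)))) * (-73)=-269495441035 / 420456036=-640.96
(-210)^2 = 44100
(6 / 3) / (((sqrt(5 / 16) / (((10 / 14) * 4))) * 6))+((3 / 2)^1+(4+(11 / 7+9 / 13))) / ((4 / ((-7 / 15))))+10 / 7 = 1903 / 3640+16 * sqrt(5) / 21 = 2.23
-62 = -62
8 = 8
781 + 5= 786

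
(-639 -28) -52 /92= -15354 /23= -667.57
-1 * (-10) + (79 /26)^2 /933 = 6313321 /630708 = 10.01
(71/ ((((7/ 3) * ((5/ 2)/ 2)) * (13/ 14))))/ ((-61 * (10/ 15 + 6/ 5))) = -1278/ 5551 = -0.23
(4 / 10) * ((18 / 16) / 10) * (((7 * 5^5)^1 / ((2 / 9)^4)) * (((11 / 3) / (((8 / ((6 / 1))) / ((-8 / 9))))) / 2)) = -63149625 / 128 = -493356.45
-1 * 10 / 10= -1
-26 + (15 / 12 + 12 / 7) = -645 / 28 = -23.04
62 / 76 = 0.82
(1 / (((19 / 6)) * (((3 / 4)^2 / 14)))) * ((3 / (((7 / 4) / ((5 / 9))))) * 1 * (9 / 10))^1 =128 / 19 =6.74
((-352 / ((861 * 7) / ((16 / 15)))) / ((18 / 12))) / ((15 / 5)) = -11264 / 813645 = -0.01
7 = 7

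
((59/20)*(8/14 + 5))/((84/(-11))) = -2.15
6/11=0.55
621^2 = 385641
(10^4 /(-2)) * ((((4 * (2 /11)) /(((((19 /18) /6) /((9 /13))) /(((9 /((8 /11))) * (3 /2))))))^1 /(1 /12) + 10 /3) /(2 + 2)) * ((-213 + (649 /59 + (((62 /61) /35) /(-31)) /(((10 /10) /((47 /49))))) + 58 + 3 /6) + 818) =-8376889001664250 /15503943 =-540307004.59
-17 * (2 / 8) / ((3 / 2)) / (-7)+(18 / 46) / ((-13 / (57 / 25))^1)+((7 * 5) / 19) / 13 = 2850301 / 5965050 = 0.48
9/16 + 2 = 2.56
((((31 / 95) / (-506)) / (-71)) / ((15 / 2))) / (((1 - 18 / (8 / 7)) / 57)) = -124 / 26495425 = -0.00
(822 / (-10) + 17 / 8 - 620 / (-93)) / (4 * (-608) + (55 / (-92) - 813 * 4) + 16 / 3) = 202607 / 15674770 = 0.01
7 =7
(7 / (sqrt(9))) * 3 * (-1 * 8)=-56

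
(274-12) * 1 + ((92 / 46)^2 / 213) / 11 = 613870 / 2343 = 262.00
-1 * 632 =-632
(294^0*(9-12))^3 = -27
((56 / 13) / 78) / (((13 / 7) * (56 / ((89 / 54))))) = 623 / 711828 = 0.00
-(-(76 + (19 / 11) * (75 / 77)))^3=284851347016573 / 607645423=468778.89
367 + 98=465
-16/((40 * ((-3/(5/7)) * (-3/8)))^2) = -16/3969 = -0.00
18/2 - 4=5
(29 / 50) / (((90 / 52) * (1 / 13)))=4901 / 1125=4.36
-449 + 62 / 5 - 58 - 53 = -2738 / 5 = -547.60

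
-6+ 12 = 6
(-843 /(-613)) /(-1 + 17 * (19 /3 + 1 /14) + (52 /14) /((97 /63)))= 3434382 /275442355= 0.01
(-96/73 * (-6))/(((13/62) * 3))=11904/949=12.54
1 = 1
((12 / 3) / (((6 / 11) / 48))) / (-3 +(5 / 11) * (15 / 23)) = -22264 / 171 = -130.20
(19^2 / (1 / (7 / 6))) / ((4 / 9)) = 7581 / 8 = 947.62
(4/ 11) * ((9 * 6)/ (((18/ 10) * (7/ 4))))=480/ 77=6.23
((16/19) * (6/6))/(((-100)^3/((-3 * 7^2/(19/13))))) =1911/22562500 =0.00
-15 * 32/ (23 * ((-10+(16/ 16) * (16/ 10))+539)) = -2400/ 61019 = -0.04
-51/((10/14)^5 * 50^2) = -857157/7812500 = -0.11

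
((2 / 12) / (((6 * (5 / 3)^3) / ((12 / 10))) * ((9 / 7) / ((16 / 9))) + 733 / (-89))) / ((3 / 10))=49840 / 763011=0.07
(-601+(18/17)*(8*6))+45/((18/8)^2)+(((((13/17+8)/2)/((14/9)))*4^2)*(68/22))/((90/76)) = -24954257/58905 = -423.64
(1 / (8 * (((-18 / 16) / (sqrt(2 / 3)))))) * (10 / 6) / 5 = -sqrt(6) / 81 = -0.03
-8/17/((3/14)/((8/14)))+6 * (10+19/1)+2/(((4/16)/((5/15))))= 2982/17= 175.41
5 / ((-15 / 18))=-6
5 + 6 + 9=20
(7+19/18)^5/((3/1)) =64097340625/5668704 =11307.23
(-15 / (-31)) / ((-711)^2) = 5 / 5223717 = 0.00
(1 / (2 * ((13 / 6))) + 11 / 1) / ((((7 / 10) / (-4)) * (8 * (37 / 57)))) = -41610 / 3367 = -12.36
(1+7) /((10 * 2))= 2 /5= 0.40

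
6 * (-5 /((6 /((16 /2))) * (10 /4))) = -16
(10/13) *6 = 60/13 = 4.62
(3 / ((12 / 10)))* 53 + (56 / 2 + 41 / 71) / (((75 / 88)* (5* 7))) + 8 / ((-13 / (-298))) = 1535340227 / 4845750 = 316.84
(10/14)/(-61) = -5/427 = -0.01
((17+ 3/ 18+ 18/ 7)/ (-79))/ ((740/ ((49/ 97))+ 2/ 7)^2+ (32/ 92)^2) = -0.00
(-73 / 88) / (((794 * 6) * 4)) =-73 / 1676928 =-0.00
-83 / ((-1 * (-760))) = -83 / 760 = -0.11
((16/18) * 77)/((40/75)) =385/3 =128.33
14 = 14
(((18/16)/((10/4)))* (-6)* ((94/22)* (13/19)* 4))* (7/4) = -115479/2090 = -55.25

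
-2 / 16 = -1 / 8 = -0.12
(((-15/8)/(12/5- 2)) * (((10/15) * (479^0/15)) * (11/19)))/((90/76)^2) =-209/2430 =-0.09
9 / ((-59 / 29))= -261 / 59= -4.42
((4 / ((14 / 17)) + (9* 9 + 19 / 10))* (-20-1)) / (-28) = 18429 / 280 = 65.82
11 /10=1.10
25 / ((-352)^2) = 25 / 123904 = 0.00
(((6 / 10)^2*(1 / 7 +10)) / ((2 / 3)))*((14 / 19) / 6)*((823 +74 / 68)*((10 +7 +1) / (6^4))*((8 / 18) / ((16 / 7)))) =13925443 / 9302400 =1.50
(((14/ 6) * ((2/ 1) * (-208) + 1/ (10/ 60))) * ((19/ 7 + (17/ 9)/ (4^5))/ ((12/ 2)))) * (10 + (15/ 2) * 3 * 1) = -2334846475/ 165888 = -14074.84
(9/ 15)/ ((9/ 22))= 1.47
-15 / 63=-5 / 21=-0.24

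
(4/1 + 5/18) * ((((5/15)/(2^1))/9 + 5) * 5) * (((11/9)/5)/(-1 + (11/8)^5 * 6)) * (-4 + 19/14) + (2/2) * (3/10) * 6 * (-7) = -76735753669/5104119015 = -15.03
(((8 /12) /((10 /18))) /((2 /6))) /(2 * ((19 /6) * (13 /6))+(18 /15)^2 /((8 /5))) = 0.25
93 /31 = 3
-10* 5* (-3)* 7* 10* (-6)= -63000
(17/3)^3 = 4913/27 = 181.96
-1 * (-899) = 899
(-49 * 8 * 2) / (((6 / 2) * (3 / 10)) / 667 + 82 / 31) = -162107680 / 547219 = -296.24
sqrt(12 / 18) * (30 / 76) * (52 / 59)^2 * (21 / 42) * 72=243360 * sqrt(6) / 66139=9.01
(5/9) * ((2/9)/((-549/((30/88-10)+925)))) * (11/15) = -4475/29646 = -0.15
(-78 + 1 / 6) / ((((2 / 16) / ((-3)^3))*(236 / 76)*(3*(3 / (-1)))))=-35492 / 59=-601.56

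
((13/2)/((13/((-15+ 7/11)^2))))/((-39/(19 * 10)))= -2371580/4719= -502.56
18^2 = 324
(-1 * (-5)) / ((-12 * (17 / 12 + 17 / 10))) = -25 / 187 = -0.13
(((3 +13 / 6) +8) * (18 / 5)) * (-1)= -47.40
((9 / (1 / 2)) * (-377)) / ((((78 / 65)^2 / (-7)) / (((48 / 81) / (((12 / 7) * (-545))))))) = -184730 / 8829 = -20.92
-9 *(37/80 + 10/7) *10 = -9531/56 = -170.20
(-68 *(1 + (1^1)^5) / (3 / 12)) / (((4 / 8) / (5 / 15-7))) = 21760 / 3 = 7253.33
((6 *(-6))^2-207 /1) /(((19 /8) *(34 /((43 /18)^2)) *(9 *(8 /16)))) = 17.10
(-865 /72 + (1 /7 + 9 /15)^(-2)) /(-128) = 124135 /1557504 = 0.08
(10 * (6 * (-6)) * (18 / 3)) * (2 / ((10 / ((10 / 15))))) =-288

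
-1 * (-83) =83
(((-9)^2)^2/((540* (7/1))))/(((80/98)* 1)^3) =4084101/1280000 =3.19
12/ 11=1.09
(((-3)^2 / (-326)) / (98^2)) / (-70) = 9 / 219163280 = 0.00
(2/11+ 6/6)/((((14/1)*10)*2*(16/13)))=169/49280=0.00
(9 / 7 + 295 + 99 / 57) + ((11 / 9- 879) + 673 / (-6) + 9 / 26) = -10761610 / 15561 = -691.58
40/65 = 8/13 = 0.62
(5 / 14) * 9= 45 / 14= 3.21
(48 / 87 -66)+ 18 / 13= -24152 / 377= -64.06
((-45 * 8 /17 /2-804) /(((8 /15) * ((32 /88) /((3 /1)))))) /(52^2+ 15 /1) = -856845 /184892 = -4.63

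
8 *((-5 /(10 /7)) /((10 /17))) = -47.60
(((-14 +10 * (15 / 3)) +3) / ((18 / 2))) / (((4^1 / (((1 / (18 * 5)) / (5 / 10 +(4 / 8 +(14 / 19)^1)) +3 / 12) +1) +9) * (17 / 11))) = 0.23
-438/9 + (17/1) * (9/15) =-38.47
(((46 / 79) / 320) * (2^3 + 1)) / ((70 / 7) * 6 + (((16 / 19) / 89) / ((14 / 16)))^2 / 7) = 203026010481 / 743840431000960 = 0.00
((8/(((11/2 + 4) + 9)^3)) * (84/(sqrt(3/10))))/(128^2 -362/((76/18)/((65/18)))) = 9728 * sqrt(30)/4420031433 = 0.00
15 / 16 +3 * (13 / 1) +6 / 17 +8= 13135 / 272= 48.29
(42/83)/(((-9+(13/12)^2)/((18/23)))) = -15552/307349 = -0.05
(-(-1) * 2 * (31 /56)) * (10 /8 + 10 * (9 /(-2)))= -775 /16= -48.44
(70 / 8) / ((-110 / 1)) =-7 / 88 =-0.08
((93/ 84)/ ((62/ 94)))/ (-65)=-47/ 1820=-0.03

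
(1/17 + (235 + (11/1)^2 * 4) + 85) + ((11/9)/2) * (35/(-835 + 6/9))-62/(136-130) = 67545445/85102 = 793.70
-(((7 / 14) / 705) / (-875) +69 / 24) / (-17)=14188121 / 83895000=0.17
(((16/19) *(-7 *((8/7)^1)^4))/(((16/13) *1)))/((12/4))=-53248/19551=-2.72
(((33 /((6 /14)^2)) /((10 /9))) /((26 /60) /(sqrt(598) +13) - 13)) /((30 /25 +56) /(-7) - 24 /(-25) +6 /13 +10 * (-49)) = 282975 * sqrt(598) /145738093058 +3645566925 /145738093058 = 0.03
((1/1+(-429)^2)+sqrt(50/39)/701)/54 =5 * sqrt(78)/1476306+92021/27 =3408.19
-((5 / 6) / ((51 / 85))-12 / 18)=-13 / 18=-0.72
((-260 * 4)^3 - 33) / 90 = -1124864033 / 90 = -12498489.26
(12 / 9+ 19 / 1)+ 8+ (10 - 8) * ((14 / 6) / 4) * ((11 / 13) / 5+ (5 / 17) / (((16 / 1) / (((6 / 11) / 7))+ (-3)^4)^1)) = 27082401 / 949195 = 28.53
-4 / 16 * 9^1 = -9 / 4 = -2.25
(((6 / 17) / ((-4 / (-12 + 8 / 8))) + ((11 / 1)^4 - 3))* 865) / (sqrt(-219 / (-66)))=430532125* sqrt(1606) / 2482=6951468.45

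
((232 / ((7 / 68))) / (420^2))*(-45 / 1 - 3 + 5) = -42398 / 77175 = -0.55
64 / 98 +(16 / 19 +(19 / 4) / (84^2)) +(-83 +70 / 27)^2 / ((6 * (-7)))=-19864630517 / 130310208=-152.44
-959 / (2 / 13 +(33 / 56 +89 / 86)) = -30020536 / 55659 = -539.37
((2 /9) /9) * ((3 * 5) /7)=10 /189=0.05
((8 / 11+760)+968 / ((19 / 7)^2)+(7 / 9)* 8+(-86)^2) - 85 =293393605 / 35739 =8209.34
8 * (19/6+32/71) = 6164/213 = 28.94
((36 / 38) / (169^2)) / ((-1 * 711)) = -2 / 42870061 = -0.00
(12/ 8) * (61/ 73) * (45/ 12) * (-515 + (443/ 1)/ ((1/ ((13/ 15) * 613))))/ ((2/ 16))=8830482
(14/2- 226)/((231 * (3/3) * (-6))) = 73/462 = 0.16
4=4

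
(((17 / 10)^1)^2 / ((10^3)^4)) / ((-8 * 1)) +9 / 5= 1439999999999711 / 800000000000000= 1.80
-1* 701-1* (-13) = -688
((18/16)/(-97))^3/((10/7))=-5103/4672885760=-0.00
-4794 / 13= -368.77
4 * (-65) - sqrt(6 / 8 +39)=-260 - sqrt(159) / 2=-266.30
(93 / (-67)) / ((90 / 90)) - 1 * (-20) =1247 / 67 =18.61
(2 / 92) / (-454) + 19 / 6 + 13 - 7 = 574307 / 62652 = 9.17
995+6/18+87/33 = 32933/33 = 997.97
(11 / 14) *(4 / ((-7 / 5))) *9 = -990 / 49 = -20.20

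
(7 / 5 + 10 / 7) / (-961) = -99 / 33635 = -0.00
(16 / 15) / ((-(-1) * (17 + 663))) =2 / 1275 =0.00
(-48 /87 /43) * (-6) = 96 /1247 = 0.08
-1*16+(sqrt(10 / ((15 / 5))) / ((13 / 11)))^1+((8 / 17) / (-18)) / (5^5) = -7650004 / 478125+11*sqrt(30) / 39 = -14.46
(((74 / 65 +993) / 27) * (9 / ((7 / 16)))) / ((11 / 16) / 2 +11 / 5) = 33084928 / 111111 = 297.76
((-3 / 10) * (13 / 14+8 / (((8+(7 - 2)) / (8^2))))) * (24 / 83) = -132066 / 37765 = -3.50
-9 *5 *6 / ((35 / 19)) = -1026 / 7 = -146.57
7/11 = 0.64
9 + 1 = 10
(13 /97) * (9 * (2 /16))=117 /776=0.15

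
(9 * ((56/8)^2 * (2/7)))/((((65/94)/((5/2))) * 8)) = 56.94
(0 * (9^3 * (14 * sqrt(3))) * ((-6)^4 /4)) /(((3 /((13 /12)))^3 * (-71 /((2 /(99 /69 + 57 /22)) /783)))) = 0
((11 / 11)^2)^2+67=68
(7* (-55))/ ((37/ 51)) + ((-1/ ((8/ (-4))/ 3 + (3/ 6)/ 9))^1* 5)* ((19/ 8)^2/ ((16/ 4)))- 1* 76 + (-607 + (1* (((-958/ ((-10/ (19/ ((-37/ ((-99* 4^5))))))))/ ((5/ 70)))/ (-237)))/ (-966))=-424623267643/ 473292160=-897.17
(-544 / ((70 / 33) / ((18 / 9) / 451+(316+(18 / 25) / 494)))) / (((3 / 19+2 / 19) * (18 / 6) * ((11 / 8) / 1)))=-1914994694784 / 25650625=-74656.84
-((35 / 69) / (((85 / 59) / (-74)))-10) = 42292 / 1173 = 36.05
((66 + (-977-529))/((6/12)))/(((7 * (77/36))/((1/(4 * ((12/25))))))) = -54000/539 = -100.19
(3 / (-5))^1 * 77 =-231 / 5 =-46.20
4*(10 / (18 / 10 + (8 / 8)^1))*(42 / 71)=600 / 71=8.45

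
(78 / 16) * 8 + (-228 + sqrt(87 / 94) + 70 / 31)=-5789 / 31 + sqrt(8178) / 94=-185.78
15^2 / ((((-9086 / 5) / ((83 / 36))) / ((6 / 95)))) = -6225 / 345268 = -0.02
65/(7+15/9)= 7.50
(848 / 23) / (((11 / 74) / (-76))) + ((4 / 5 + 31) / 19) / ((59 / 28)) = -26729970604 / 1418065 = -18849.61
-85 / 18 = -4.72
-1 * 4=-4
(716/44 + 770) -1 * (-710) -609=9760/11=887.27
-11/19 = -0.58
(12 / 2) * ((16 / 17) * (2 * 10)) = 1920 / 17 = 112.94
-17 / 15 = -1.13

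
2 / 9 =0.22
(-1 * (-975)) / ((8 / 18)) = 8775 / 4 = 2193.75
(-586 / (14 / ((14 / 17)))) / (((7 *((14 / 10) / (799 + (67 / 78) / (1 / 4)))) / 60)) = -1833887000 / 10829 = -169349.62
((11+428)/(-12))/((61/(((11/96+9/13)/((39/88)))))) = -4862803/4453488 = -1.09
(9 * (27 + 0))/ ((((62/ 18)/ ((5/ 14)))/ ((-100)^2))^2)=12301875000000/ 47089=261247318.91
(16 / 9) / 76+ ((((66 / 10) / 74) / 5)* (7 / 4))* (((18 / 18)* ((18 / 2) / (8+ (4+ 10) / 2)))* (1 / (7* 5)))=756929 / 31635000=0.02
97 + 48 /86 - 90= 325 /43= 7.56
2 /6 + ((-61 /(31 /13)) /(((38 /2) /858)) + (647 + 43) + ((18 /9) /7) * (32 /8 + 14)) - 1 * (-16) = -5488025 /12369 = -443.69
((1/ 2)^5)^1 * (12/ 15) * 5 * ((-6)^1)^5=-972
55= 55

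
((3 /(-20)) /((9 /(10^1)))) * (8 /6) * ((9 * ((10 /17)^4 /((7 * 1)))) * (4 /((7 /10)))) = -800000 /4092529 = -0.20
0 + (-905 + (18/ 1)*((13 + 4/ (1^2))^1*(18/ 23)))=-15307/ 23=-665.52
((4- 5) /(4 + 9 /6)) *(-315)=630 /11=57.27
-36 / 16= -9 / 4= -2.25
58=58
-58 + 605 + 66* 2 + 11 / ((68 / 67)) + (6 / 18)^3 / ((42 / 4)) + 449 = 43909183 / 38556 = 1138.84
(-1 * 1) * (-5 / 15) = 1 / 3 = 0.33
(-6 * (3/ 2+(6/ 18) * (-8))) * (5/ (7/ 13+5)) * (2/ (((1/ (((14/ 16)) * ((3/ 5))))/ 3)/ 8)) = 637/ 4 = 159.25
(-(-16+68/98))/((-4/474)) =-88875/49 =-1813.78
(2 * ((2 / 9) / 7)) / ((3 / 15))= 0.32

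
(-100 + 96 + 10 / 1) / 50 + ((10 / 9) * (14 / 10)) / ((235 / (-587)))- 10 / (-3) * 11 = 32.90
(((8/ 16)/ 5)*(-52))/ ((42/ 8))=-104/ 105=-0.99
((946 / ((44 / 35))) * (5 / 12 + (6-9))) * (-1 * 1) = 46655 / 24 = 1943.96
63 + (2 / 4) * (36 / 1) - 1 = 80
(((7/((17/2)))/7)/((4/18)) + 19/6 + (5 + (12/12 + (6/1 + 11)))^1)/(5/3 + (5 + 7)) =2723/1394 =1.95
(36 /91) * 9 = 324 /91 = 3.56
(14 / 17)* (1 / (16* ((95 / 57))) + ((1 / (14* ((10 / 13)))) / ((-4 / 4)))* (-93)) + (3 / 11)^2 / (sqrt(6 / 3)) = 9* sqrt(2) / 242 + 4857 / 680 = 7.20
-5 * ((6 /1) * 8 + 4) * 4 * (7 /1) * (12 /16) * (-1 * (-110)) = -600600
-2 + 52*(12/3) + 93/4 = 229.25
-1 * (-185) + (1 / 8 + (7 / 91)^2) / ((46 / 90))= 5760725 / 31096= 185.26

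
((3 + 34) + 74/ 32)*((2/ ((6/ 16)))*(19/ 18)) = 11951/ 54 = 221.31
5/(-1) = -5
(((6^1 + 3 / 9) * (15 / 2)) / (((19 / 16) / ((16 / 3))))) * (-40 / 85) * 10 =-51200 / 51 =-1003.92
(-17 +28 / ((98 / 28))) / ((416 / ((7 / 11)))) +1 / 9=4009 / 41184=0.10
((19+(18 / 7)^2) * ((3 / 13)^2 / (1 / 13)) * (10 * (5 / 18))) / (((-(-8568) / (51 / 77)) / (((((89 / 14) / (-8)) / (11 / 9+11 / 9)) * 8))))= -8377125 / 845997152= -0.01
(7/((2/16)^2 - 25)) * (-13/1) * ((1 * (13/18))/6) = 1456/3321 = 0.44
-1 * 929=-929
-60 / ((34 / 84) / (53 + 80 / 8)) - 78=-160086 / 17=-9416.82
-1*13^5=-371293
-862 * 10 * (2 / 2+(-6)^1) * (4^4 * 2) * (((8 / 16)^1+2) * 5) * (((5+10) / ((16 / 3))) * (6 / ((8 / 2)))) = 1163700000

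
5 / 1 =5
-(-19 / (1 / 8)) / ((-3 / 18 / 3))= -2736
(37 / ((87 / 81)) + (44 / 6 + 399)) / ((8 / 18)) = 991.76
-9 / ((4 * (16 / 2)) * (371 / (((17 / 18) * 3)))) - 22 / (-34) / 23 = 241243 / 9283904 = 0.03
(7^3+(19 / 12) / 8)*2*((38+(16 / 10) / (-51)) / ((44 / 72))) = 159496427 / 3740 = 42646.10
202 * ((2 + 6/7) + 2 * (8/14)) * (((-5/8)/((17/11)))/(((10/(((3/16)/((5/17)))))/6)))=-9999/80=-124.99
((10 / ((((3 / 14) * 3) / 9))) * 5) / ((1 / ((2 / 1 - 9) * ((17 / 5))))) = -16660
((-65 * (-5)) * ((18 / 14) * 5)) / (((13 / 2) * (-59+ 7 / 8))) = -1200 / 217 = -5.53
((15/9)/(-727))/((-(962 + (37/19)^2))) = 1805/760407831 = 0.00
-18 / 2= -9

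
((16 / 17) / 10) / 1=8 / 85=0.09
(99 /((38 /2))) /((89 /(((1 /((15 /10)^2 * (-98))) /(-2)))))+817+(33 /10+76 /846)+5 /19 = 820.65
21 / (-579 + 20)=-21 / 559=-0.04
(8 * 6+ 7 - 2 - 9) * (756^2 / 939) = 8382528 / 313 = 26781.24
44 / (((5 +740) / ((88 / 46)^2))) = 85184 / 394105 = 0.22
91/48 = 1.90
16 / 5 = 3.20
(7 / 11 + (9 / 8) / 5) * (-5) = -379 / 88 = -4.31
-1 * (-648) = 648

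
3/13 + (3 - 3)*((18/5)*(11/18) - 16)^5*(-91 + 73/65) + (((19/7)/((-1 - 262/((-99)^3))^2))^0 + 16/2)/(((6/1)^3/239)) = 3179/312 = 10.19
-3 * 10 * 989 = -29670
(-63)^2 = 3969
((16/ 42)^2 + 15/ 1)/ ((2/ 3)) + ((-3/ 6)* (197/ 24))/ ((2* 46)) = 4906091/ 216384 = 22.67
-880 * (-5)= 4400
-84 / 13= -6.46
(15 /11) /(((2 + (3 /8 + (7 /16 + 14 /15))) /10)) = 36000 /9889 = 3.64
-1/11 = -0.09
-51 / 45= -17 / 15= -1.13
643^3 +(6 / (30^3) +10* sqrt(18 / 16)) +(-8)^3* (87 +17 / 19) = 15* sqrt(2) / 2 +22726131268519 / 85500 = 265802715.50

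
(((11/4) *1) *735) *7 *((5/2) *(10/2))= 1414875/8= 176859.38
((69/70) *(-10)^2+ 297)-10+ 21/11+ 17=31145/77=404.48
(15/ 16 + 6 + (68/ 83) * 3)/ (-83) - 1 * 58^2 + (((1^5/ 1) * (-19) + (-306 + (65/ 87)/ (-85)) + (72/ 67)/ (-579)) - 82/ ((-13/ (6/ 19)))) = -1919826954794513719/ 520683009508272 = -3687.13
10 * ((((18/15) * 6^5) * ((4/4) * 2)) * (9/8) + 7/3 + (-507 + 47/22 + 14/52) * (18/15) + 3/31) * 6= 5423895232/4433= 1223527.01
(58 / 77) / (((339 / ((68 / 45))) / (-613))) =-2417672 / 1174635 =-2.06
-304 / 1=-304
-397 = -397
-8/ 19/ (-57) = 8/ 1083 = 0.01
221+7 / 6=1333 / 6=222.17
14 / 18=7 / 9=0.78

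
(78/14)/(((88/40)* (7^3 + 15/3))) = 65/8932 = 0.01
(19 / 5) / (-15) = -19 / 75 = -0.25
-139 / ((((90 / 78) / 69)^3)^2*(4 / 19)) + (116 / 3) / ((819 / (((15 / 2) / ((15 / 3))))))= -30193642862729.51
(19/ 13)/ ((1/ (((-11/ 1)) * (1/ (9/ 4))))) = -836/ 117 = -7.15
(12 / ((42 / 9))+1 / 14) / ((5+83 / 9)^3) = 26973 / 29360128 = 0.00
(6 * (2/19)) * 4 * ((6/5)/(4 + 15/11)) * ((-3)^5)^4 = 11046132982368/5605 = 1970764136.02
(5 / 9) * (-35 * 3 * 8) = -1400 / 3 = -466.67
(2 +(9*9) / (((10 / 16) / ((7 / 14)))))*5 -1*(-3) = 337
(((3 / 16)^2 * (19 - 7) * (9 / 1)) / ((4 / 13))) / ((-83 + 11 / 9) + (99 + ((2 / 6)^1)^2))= 0.71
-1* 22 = -22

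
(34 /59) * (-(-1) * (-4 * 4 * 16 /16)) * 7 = -3808 /59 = -64.54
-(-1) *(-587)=-587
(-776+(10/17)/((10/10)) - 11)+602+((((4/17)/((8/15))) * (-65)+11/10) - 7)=-18614/85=-218.99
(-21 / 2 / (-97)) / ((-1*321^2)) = -7 / 6663318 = -0.00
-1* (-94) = 94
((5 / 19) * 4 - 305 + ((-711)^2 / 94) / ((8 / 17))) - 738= 148395939 / 14288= 10386.05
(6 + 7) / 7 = 1.86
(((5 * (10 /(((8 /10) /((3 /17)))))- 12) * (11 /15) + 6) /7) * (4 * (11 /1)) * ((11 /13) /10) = 108779 /38675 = 2.81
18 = 18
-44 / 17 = -2.59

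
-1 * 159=-159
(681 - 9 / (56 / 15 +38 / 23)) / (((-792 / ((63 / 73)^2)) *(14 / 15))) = -1192772385 / 1742625632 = -0.68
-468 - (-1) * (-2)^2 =-464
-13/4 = -3.25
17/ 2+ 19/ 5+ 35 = 47.30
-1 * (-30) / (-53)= -30 / 53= -0.57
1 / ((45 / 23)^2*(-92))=-23 / 8100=-0.00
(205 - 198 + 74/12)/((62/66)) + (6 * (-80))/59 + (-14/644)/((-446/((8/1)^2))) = 110388447/18761882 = 5.88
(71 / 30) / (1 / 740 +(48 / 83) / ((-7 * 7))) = -300958 / 1329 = -226.45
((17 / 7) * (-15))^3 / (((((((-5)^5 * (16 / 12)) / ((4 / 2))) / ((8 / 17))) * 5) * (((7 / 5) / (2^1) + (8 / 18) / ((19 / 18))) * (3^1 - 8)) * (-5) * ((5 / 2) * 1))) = 2372112 / 76103125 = 0.03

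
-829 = -829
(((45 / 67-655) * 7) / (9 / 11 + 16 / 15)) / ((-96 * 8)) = 263725 / 83348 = 3.16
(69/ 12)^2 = 529/ 16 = 33.06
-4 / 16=-1 / 4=-0.25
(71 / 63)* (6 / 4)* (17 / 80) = 1207 / 3360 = 0.36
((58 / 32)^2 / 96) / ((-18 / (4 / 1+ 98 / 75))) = -167359 / 16588800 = -0.01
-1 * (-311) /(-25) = -12.44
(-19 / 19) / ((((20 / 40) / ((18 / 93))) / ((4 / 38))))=-0.04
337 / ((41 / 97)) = 32689 / 41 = 797.29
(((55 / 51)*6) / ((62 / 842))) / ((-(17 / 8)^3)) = -23710720 / 2589151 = -9.16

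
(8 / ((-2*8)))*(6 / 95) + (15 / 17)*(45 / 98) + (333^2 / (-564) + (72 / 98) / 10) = -583683207 / 2975476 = -196.16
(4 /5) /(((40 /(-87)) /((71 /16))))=-6177 /800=-7.72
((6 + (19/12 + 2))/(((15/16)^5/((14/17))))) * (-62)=-5233442816/7745625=-675.66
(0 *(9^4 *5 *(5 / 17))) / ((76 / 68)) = 0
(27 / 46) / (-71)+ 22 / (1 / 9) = 197.99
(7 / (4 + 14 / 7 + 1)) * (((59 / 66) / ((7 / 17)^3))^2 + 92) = 131170949737 / 512479044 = 255.95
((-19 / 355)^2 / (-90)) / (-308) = 361 / 3493413000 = 0.00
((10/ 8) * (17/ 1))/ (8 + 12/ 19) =1615/ 656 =2.46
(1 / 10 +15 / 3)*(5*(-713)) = -36363 / 2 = -18181.50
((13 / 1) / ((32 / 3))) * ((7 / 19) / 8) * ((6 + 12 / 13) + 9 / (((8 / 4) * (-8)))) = 27783 / 77824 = 0.36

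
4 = 4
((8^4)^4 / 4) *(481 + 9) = 34480684647055360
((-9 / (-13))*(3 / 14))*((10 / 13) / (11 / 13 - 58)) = -135 / 67613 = -0.00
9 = 9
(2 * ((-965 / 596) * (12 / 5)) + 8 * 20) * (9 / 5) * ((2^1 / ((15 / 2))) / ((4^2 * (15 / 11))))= 124751 / 37250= 3.35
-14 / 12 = -7 / 6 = -1.17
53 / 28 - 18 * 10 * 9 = -45307 / 28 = -1618.11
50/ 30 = 5/ 3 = 1.67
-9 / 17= -0.53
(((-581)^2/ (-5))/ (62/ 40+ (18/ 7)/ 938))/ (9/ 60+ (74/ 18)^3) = -64630968338160/ 103507477391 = -624.41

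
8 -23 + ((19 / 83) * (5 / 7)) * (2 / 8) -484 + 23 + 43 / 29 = -31977809 / 67396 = -474.48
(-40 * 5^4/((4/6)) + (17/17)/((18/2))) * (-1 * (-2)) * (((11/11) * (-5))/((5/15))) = 3374990/3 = 1124996.67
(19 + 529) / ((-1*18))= -274 / 9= -30.44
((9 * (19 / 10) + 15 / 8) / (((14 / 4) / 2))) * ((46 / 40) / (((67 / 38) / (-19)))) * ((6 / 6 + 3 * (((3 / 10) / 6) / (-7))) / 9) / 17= -287790283 / 334866000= -0.86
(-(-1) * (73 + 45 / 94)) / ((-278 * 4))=-6907 / 104528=-0.07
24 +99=123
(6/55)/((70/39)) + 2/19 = 6073/36575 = 0.17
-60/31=-1.94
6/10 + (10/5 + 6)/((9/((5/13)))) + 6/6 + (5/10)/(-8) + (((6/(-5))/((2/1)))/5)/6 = 87019/46800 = 1.86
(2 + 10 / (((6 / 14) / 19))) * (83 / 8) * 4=55444 / 3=18481.33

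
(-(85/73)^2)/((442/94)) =-19975/69277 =-0.29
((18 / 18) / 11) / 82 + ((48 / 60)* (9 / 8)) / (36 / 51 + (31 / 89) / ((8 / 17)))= 49217651 / 78938530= 0.62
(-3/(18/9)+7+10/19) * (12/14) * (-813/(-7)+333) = 2159928/931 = 2320.01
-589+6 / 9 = -1765 / 3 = -588.33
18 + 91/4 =163/4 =40.75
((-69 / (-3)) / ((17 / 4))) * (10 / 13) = 920 / 221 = 4.16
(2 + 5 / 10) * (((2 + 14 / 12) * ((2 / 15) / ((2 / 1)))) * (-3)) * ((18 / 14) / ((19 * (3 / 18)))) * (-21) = 27 / 2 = 13.50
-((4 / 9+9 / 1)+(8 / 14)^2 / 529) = -2203429 / 233289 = -9.45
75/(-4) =-18.75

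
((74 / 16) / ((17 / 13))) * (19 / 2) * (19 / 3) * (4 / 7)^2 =173641 / 2499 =69.48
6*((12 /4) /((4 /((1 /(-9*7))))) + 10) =839 /14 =59.93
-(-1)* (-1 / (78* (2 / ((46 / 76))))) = -23 / 5928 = -0.00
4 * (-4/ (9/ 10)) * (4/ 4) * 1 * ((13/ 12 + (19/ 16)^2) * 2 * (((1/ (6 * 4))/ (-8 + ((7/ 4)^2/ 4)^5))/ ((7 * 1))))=321283686400/ 4710329447481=0.07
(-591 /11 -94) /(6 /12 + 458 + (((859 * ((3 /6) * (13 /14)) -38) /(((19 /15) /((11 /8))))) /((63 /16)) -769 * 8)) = 4538625 /171865243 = 0.03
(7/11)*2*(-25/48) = -175/264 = -0.66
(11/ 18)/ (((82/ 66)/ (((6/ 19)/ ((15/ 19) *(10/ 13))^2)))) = 388531/ 922500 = 0.42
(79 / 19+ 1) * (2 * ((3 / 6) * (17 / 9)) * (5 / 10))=833 / 171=4.87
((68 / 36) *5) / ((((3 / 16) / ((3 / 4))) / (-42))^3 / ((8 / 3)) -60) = -119418880 / 758661121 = -0.16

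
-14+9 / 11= -145 / 11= -13.18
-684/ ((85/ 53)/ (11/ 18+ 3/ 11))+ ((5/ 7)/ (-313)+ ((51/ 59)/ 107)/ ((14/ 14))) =-376.95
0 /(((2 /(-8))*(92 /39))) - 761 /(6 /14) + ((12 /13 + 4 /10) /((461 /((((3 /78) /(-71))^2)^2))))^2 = -161251900926588080433033914309884255253 /90812033561059553463319268430571200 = -1775.67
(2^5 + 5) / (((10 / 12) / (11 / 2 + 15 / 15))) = 1443 / 5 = 288.60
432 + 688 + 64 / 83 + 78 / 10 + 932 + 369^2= 57361952 / 415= 138221.57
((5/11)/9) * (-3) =-5/33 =-0.15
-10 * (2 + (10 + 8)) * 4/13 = -800/13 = -61.54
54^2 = 2916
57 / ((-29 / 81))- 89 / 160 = -741301 / 4640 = -159.76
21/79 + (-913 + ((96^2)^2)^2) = 7213895789837423.27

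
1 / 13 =0.08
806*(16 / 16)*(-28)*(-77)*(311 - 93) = 378826448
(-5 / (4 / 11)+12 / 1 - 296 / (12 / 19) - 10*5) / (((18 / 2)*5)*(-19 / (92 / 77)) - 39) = 0.69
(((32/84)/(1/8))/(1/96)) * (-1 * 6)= -12288/7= -1755.43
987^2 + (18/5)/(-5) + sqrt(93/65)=sqrt(6045)/65 + 24354207/25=974169.48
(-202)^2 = 40804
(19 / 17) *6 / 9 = 38 / 51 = 0.75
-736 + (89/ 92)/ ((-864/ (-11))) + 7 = -57945773/ 79488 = -728.99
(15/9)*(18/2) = 15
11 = 11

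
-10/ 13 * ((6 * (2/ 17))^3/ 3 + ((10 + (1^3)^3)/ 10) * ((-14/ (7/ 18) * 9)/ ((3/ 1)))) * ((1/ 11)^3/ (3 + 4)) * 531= 3096199404/ 595067473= 5.20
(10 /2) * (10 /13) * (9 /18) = 25 /13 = 1.92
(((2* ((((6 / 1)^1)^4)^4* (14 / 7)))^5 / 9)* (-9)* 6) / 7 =-1097870808551528783041121140466305832314587789321841109856361119744 / 7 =-156838686935932683291588700000000000000000000000000000000000000000.00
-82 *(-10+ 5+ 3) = 164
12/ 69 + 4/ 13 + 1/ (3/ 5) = 1927/ 897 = 2.15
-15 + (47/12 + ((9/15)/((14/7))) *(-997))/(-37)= -15589/2220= -7.02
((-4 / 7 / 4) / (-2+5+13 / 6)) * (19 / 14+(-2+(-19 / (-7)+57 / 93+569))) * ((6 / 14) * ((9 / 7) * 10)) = -200969910 / 2307361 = -87.10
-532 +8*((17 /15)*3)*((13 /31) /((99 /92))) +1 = -7985539 /15345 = -520.40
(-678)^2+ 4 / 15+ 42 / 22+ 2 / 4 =151696603 / 330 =459686.68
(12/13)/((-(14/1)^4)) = -3/124852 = -0.00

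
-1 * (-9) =9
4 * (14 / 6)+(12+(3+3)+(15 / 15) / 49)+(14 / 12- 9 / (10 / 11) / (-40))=563851 / 19600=28.77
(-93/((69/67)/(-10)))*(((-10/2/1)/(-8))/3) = 51925/276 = 188.13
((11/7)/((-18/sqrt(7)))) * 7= -11 * sqrt(7)/18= -1.62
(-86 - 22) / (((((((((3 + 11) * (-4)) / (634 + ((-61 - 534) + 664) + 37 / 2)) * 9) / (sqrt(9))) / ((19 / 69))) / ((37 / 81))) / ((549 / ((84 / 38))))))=14489.34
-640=-640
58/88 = 29/44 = 0.66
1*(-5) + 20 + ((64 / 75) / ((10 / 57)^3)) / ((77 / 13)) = 10029399 / 240625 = 41.68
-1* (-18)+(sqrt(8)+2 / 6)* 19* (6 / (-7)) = 88 / 7 - 228* sqrt(2) / 7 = -33.49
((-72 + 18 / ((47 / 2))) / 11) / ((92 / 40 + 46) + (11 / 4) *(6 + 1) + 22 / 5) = -66960 / 743963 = -0.09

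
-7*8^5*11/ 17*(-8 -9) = 2523136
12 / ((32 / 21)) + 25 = 263 / 8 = 32.88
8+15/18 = 53/6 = 8.83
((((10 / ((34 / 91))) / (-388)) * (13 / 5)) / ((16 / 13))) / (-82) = 15379 / 8653952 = 0.00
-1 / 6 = -0.17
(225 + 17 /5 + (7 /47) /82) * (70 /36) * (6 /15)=177.65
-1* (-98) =98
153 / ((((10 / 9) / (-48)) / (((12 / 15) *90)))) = -2379456 / 5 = -475891.20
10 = 10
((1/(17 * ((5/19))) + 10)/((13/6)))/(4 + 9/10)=10428/10829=0.96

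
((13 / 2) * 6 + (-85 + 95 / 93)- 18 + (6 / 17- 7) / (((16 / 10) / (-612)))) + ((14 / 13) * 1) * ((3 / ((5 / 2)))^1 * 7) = 30086783 / 12090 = 2488.57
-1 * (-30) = 30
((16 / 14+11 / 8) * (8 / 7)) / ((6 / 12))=282 / 49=5.76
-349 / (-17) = 349 / 17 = 20.53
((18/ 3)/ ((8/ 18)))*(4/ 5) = 54/ 5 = 10.80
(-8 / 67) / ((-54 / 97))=388 / 1809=0.21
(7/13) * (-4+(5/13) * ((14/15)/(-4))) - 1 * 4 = -6289/1014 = -6.20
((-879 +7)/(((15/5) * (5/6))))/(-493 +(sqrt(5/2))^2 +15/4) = 6976/9735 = 0.72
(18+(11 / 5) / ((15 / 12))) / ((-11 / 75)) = -1482 / 11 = -134.73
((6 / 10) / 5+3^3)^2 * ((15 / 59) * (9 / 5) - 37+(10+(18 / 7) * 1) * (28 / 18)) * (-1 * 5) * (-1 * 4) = -249874.18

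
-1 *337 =-337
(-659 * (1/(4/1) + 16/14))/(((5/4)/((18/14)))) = -231309/245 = -944.12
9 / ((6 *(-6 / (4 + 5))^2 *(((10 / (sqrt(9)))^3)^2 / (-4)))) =-19683 / 2000000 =-0.01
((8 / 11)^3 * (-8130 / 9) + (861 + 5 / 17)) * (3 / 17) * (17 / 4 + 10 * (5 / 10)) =645236821 / 769318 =838.71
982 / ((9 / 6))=1964 / 3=654.67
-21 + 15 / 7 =-132 / 7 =-18.86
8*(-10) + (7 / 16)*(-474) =-2299 / 8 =-287.38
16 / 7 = 2.29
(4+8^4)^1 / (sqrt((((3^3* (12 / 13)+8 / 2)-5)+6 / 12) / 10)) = 8200* sqrt(1651) / 127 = 2623.52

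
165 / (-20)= -33 / 4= -8.25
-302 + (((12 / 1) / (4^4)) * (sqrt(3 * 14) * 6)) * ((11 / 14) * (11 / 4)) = -302 + 1089 * sqrt(42) / 1792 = -298.06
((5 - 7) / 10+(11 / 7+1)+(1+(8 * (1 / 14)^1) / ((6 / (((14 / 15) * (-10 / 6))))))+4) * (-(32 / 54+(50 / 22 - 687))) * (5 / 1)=1386961288 / 56133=24708.48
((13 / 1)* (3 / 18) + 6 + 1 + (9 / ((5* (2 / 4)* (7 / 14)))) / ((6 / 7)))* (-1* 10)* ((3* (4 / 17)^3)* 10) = -19840 / 289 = -68.65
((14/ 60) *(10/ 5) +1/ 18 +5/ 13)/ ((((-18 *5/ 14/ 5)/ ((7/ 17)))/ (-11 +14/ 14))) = 51989/ 17901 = 2.90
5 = 5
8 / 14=4 / 7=0.57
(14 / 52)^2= 49 / 676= 0.07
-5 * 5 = -25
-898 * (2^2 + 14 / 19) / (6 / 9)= -121230 / 19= -6380.53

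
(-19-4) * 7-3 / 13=-2096 / 13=-161.23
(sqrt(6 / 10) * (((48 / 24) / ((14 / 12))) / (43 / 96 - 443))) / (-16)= 72 * sqrt(15) / 1486975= 0.00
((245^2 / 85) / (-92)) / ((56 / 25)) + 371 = 4599077 / 12512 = 367.57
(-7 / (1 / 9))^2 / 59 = 3969 / 59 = 67.27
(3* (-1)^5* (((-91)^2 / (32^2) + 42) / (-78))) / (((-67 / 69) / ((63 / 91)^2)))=-286654221 / 301463552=-0.95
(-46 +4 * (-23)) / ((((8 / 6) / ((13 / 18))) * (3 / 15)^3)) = -9343.75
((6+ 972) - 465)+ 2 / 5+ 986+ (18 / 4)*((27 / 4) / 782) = 1499.44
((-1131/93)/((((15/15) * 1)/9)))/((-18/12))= 2262/31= 72.97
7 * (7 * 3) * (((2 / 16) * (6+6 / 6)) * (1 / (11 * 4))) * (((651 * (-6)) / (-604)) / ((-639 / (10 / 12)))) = -372155 / 15095168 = -0.02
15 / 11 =1.36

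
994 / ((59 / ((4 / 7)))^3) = 9088 / 10063571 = 0.00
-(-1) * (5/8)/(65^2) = 1/6760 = 0.00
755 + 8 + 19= 782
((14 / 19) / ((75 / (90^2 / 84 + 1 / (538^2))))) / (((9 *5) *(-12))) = -195374707 / 111363579000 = -0.00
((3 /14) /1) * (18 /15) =9 /35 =0.26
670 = 670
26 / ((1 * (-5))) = -26 / 5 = -5.20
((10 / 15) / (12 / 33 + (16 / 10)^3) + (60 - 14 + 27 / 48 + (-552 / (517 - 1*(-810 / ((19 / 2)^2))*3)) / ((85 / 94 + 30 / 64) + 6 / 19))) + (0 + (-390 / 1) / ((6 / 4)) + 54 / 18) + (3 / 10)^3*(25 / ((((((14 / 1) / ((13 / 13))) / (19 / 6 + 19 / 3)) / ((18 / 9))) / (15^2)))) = -118858302105139 / 24902908192764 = -4.77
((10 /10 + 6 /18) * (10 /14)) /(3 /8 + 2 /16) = 40 /21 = 1.90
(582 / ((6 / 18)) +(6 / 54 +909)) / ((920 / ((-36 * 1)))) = -11948 / 115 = -103.90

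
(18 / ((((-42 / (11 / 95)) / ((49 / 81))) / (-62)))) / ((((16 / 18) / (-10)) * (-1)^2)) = -2387 / 114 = -20.94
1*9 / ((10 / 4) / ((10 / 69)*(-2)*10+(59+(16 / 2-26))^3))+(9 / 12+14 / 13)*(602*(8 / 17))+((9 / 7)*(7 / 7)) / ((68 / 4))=44231238773 / 177905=248622.80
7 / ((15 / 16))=112 / 15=7.47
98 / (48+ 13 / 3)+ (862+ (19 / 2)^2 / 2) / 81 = 443287 / 33912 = 13.07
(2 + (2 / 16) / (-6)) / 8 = 95 / 384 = 0.25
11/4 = 2.75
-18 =-18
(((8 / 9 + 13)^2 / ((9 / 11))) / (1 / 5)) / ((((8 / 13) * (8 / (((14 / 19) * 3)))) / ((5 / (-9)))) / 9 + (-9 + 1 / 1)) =-35546875 / 254664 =-139.58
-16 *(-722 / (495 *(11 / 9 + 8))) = 11552 / 4565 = 2.53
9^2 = 81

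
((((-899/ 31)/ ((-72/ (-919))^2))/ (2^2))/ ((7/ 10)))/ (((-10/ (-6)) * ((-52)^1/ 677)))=16581266113/ 1257984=13180.82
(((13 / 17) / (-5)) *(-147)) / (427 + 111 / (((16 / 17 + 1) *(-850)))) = 70070 / 1330607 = 0.05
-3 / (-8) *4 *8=12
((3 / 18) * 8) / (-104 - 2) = -2 / 159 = -0.01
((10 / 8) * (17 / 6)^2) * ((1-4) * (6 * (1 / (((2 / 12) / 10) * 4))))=-21675 / 8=-2709.38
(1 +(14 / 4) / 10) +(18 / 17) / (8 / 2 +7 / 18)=42741 / 26860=1.59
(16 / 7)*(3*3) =144 / 7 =20.57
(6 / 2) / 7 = 3 / 7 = 0.43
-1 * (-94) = 94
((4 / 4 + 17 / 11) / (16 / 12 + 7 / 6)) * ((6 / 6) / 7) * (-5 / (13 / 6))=-48 / 143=-0.34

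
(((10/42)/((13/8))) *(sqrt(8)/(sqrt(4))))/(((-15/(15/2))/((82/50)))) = -164 *sqrt(2)/1365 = -0.17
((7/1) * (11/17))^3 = 456533/4913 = 92.92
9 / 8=1.12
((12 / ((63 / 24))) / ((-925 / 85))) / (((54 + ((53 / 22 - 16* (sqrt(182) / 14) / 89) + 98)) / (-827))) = 155035003904* sqrt(182) / 828587483826865 + 266319305882432 / 118369640546695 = 2.25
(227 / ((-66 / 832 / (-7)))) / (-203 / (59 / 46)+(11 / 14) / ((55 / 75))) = -546005824 / 4284951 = -127.42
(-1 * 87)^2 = 7569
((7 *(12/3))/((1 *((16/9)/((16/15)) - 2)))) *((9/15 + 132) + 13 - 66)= -33432/5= -6686.40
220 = 220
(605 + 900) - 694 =811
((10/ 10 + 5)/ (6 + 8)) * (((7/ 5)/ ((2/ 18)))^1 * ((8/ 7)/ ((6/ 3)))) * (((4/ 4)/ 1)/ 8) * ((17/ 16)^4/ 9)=250563/ 4587520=0.05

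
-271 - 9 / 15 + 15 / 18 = -8123 / 30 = -270.77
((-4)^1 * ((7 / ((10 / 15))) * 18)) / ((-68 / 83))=15687 / 17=922.76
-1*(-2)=2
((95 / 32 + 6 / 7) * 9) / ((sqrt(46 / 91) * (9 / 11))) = 9427 * sqrt(4186) / 10304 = 59.19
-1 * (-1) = 1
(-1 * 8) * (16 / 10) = -64 / 5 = -12.80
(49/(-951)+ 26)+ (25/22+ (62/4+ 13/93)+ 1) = 14179502/324291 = 43.72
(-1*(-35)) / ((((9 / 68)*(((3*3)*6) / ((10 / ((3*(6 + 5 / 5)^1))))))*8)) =425 / 1458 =0.29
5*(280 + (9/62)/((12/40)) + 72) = 54635/31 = 1762.42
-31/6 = -5.17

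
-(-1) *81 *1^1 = 81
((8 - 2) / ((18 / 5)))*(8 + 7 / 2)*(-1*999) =-38295 / 2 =-19147.50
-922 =-922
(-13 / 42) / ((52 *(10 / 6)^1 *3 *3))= -1 / 2520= -0.00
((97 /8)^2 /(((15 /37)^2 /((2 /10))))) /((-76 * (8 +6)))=-12880921 /76608000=-0.17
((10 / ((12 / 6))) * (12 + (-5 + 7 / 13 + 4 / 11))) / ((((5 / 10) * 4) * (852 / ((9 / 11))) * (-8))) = -8475 / 3573856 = -0.00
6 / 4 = 3 / 2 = 1.50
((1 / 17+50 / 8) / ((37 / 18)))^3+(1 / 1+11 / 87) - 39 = -1552428386893 / 173205299544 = -8.96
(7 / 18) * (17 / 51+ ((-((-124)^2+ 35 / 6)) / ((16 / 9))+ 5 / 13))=-75580057 / 22464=-3364.50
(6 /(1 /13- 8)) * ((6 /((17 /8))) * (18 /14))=-33696 /12257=-2.75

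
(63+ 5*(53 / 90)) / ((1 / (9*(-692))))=-410702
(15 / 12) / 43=5 / 172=0.03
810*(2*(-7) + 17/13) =-133650/13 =-10280.77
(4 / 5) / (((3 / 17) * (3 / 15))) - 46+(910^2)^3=1703607756122999930 / 3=567869252040999976.67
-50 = -50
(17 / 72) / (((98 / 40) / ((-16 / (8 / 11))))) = -935 / 441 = -2.12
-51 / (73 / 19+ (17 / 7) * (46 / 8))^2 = -14434224 / 89737729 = -0.16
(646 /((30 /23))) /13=7429 /195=38.10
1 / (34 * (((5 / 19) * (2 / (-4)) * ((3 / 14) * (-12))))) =133 / 1530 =0.09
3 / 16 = 0.19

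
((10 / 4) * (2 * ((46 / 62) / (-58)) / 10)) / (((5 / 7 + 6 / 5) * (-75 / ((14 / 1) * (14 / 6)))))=0.00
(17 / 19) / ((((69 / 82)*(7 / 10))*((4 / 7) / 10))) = 26.58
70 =70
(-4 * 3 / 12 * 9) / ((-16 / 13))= 117 / 16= 7.31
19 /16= 1.19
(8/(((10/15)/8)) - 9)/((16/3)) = 261/16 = 16.31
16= 16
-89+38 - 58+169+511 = 571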